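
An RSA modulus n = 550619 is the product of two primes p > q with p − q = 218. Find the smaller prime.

Since p = q + 218, we have 550619 = q(q + 218), so q² + 218q − 550619 = 0.
Discriminant: 218² + 4·550619 = 47524 + 2202476 = 2250000; √2250000 = 1500.
q = (−218 + 1500)/2 = 641, and p = q + 218 = 859.
Check: 641 · 859 = 550619.

641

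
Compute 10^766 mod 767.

81

10^1 ≡ 10 (mod 767)
10^2 ≡ 10^2 = 100 ≡ 100 (mod 767)
10^4 ≡ 100^2 = 10000 ≡ 29 (mod 767)
10^8 ≡ 29^2 = 841 ≡ 74 (mod 767)
10^16 ≡ 74^2 = 5476 ≡ 107 (mod 767)
10^32 ≡ 107^2 = 11449 ≡ 711 (mod 767)
10^64 ≡ 711^2 = 505521 ≡ 68 (mod 767)
10^128 ≡ 68^2 = 4624 ≡ 22 (mod 767)
10^256 ≡ 22^2 = 484 ≡ 484 (mod 767)
10^512 ≡ 484^2 = 234256 ≡ 321 (mod 767)
766 = 512 + 128 + 64 + 32 + 16 + 8 + 4 + 2 in binary powers of 2.
So 10^766 ≡ 321 · 22 · 68 · 711 · 107 · 74 · 29 · 100 ≡ 81 (mod 767).
Since 81 ≠ 1, base 10 is a Fermat witness: 767 is composite.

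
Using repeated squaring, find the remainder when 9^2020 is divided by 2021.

9^1 ≡ 9 (mod 2021)
9^2 ≡ 9^2 = 81 ≡ 81 (mod 2021)
9^4 ≡ 81^2 = 6561 ≡ 498 (mod 2021)
9^8 ≡ 498^2 = 248004 ≡ 1442 (mod 2021)
9^16 ≡ 1442^2 = 2079364 ≡ 1776 (mod 2021)
9^32 ≡ 1776^2 = 3154176 ≡ 1416 (mod 2021)
9^64 ≡ 1416^2 = 2005056 ≡ 224 (mod 2021)
9^128 ≡ 224^2 = 50176 ≡ 1672 (mod 2021)
9^256 ≡ 1672^2 = 2795584 ≡ 541 (mod 2021)
9^512 ≡ 541^2 = 292681 ≡ 1657 (mod 2021)
9^1024 ≡ 1657^2 = 2745649 ≡ 1131 (mod 2021)
2020 = 1024 + 512 + 256 + 128 + 64 + 32 + 4 in binary powers of 2.
So 9^2020 ≡ 1131 · 1657 · 541 · 1672 · 224 · 1416 · 498 ≡ 1358 (mod 2021).
Since 1358 ≠ 1, base 9 is a Fermat witness: 2021 is composite.

1358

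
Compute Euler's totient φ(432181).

Factor: 432181 = 41 · 83 · 127.
φ(432181) = (41−1) · (83−1) · (127−1) = 40 · 82 · 126 = 413280.

413280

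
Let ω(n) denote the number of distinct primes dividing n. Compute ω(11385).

11385 = 3^2 · 1265
1265 = 5 · 253
253 = 11 · 23
11385 = 3^2 · 5 · 11 · 23, which has 4 distinct prime factors.

4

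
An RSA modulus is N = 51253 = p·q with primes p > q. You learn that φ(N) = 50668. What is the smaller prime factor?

φ(n) = (p−1)(q−1) = n − (p+q) + 1, so p + q = 51253 − 50668 + 1 = 586.
p and q are the roots of t² − 586t + 51253 = 0.
Discriminant: 586² − 4·51253 = 343396 − 205012 = 138384; √138384 = 372.
q = (586 − 372)/2 = 107, p = (586 + 372)/2 = 479.
Check: 107 · 479 = 51253.

107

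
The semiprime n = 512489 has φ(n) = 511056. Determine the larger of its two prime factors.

φ(n) = (p−1)(q−1) = n − (p+q) + 1, so p + q = 512489 − 511056 + 1 = 1434.
p and q are the roots of t² − 1434t + 512489 = 0.
Discriminant: 1434² − 4·512489 = 2056356 − 2049956 = 6400; √6400 = 80.
q = (1434 − 80)/2 = 677, p = (1434 + 80)/2 = 757.
Check: 677 · 757 = 512489.

757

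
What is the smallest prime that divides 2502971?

31

2502971 is odd.
Digit sum 26, not divisible by 3.
Ends in 1: not divisible by 5.
7: 2502971 = 7·357567 + 2
11: 2502971 = 11·227542 + 9
13: 2502971 = 13·192536 + 3
17: 2502971 = 17·147233 + 10
19: 2502971 = 19·131735 + 6
23: 2502971 = 23·108824 + 19
29: 2502971 = 29·86309 + 10
31: 2502971 = 31·80741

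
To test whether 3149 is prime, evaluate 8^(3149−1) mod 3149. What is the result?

8^1 ≡ 8 (mod 3149)
8^2 ≡ 8^2 = 64 ≡ 64 (mod 3149)
8^4 ≡ 64^2 = 4096 ≡ 947 (mod 3149)
8^8 ≡ 947^2 = 896809 ≡ 2493 (mod 3149)
8^16 ≡ 2493^2 = 6215049 ≡ 2072 (mod 3149)
8^32 ≡ 2072^2 = 4293184 ≡ 1097 (mod 3149)
8^64 ≡ 1097^2 = 1203409 ≡ 491 (mod 3149)
8^128 ≡ 491^2 = 241081 ≡ 1757 (mod 3149)
8^256 ≡ 1757^2 = 3087049 ≡ 1029 (mod 3149)
8^512 ≡ 1029^2 = 1058841 ≡ 777 (mod 3149)
8^1024 ≡ 777^2 = 603729 ≡ 2270 (mod 3149)
8^2048 ≡ 2270^2 = 5152900 ≡ 1136 (mod 3149)
3148 = 2048 + 1024 + 64 + 8 + 4 in binary powers of 2.
So 8^3148 ≡ 1136 · 2270 · 491 · 2493 · 947 ≡ 1203 (mod 3149).
Since 1203 ≠ 1, base 8 is a Fermat witness: 3149 is composite.

1203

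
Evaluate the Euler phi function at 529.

506

Factor: 529 = 23^2.
φ(529) = 23^1·(23−1) = 506.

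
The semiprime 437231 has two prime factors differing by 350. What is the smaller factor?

Since p = q + 350, we have 437231 = q(q + 350), so q² + 350q − 437231 = 0.
Discriminant: 350² + 4·437231 = 122500 + 1748924 = 1871424; √1871424 = 1368.
q = (−350 + 1368)/2 = 509, and p = q + 350 = 859.
Check: 509 · 859 = 437231.

509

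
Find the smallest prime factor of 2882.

2882 is even: 2 divides it.

2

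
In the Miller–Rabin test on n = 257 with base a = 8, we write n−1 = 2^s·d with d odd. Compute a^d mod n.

8

257 − 1 = 256 = 2^8 · 1, so d = 1.
8^1 ≡ 8 (mod 257)
1 = 1 in binary powers of 2.
So 8^1 ≡ 8 ≡ 8 (mod 257).
Squaring chain: 8 → 64 → 241 → 256 → 1 → 1 → 1 → 1; reaches −1, so base 8 does not prove 257 composite.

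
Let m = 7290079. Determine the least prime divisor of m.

7290079 is odd.
Digit sum 34, not divisible by 3.
Ends in 9: not divisible by 5.
7: 7290079 = 7·1041439 + 6
11: 7290079 = 11·662734 + 5
13: 7290079 = 13·560775 + 4
17: 7290079 = 17·428828 + 3
19: 7290079 = 19·383688 + 7
23: 7290079 = 23·316959 + 22
29: 7290079 = 29·251382 + 1
31: 7290079 = 31·235163 + 26
37: 7290079 = 37·197029 + 6
41: 7290079 = 41·177806 + 33
43: 7290079 = 43·169536 + 31
47: 7290079 = 47·155108 + 3
53: 7290079 = 53·137548 + 35
59: 7290079 = 59·123560 + 39
61: 7290079 = 61·119509 + 30
67: 7290079 = 67·108807 + 10
71: 7290079 = 71·102677 + 12
73: 7290079 = 73·99864 + 7
79: 7290079 = 79·92279 + 38
83: 7290079 = 83·87832 + 23
89: 7290079 = 89·81911

89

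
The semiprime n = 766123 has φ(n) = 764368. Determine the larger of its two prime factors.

φ(n) = (p−1)(q−1) = n − (p+q) + 1, so p + q = 766123 − 764368 + 1 = 1756.
p and q are the roots of t² − 1756t + 766123 = 0.
Discriminant: 1756² − 4·766123 = 3083536 − 3064492 = 19044; √19044 = 138.
q = (1756 − 138)/2 = 809, p = (1756 + 138)/2 = 947.
Check: 809 · 947 = 766123.

947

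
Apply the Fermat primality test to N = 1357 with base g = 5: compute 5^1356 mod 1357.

5^1 ≡ 5 (mod 1357)
5^2 ≡ 5^2 = 25 ≡ 25 (mod 1357)
5^4 ≡ 25^2 = 625 ≡ 625 (mod 1357)
5^8 ≡ 625^2 = 390625 ≡ 1166 (mod 1357)
5^16 ≡ 1166^2 = 1359556 ≡ 1199 (mod 1357)
5^32 ≡ 1199^2 = 1437601 ≡ 538 (mod 1357)
5^64 ≡ 538^2 = 289444 ≡ 403 (mod 1357)
5^128 ≡ 403^2 = 162409 ≡ 926 (mod 1357)
5^256 ≡ 926^2 = 857476 ≡ 1209 (mod 1357)
5^512 ≡ 1209^2 = 1461681 ≡ 192 (mod 1357)
5^1024 ≡ 192^2 = 36864 ≡ 225 (mod 1357)
1356 = 1024 + 256 + 64 + 8 + 4 in binary powers of 2.
So 5^1356 ≡ 225 · 1209 · 403 · 1166 · 625 ≡ 105 (mod 1357).
Since 105 ≠ 1, base 5 is a Fermat witness: 1357 is composite.

105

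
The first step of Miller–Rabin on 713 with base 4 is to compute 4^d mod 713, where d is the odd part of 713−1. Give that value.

349

713 − 1 = 712 = 2^3 · 89, so d = 89.
4^1 ≡ 4 (mod 713)
4^2 ≡ 4^2 = 16 ≡ 16 (mod 713)
4^4 ≡ 16^2 = 256 ≡ 256 (mod 713)
4^8 ≡ 256^2 = 65536 ≡ 653 (mod 713)
4^16 ≡ 653^2 = 426409 ≡ 35 (mod 713)
4^32 ≡ 35^2 = 1225 ≡ 512 (mod 713)
4^64 ≡ 512^2 = 262144 ≡ 473 (mod 713)
89 = 64 + 16 + 8 + 1 in binary powers of 2.
So 4^89 ≡ 473 · 35 · 653 · 4 ≡ 349 (mod 713).
Squaring chain: 349 → 591 → 624; never reaches −1, so base 4 is a Miller–Rabin witness that 713 is composite.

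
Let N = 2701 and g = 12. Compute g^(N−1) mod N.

1

12^1 ≡ 12 (mod 2701)
12^2 ≡ 12^2 = 144 ≡ 144 (mod 2701)
12^4 ≡ 144^2 = 20736 ≡ 1829 (mod 2701)
12^8 ≡ 1829^2 = 3345241 ≡ 1403 (mod 2701)
12^16 ≡ 1403^2 = 1968409 ≡ 2081 (mod 2701)
12^32 ≡ 2081^2 = 4330561 ≡ 858 (mod 2701)
12^64 ≡ 858^2 = 736164 ≡ 1492 (mod 2701)
12^128 ≡ 1492^2 = 2226064 ≡ 440 (mod 2701)
12^256 ≡ 440^2 = 193600 ≡ 1829 (mod 2701)
12^512 ≡ 1829^2 = 3345241 ≡ 1403 (mod 2701)
12^1024 ≡ 1403^2 = 1968409 ≡ 2081 (mod 2701)
12^2048 ≡ 2081^2 = 4330561 ≡ 858 (mod 2701)
2700 = 2048 + 512 + 128 + 8 + 4 in binary powers of 2.
So 12^2700 ≡ 858 · 1403 · 440 · 1403 · 1829 ≡ 1 (mod 2701).
Since the result is 1, base 12 gives no evidence that 2701 is composite.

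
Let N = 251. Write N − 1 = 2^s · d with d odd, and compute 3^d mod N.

1

251 − 1 = 250 = 2^1 · 125, so d = 125.
3^1 ≡ 3 (mod 251)
3^2 ≡ 3^2 = 9 ≡ 9 (mod 251)
3^4 ≡ 9^2 = 81 ≡ 81 (mod 251)
3^8 ≡ 81^2 = 6561 ≡ 35 (mod 251)
3^16 ≡ 35^2 = 1225 ≡ 221 (mod 251)
3^32 ≡ 221^2 = 48841 ≡ 147 (mod 251)
3^64 ≡ 147^2 = 21609 ≡ 23 (mod 251)
125 = 64 + 32 + 16 + 8 + 4 + 1 in binary powers of 2.
So 3^125 ≡ 23 · 147 · 221 · 35 · 81 · 3 ≡ 1 (mod 251).
Since 3^d ≡ 1 (mod 251), base 3 does not prove 251 composite.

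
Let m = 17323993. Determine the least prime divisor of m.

59

17323993 is odd.
Digit sum 37, not divisible by 3.
Ends in 3: not divisible by 5.
7: 17323993 = 7·2474856 + 1
11: 17323993 = 11·1574908 + 5
13: 17323993 = 13·1332614 + 11
17: 17323993 = 17·1019058 + 7
19: 17323993 = 19·911789 + 2
23: 17323993 = 23·753217 + 2
29: 17323993 = 29·597379 + 2
31: 17323993 = 31·558838 + 15
37: 17323993 = 37·468216 + 1
41: 17323993 = 41·422536 + 17
43: 17323993 = 43·402883 + 24
47: 17323993 = 47·368595 + 28
53: 17323993 = 53·326867 + 42
59: 17323993 = 59·293627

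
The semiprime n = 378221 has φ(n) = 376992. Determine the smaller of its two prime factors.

φ(n) = (p−1)(q−1) = n − (p+q) + 1, so p + q = 378221 − 376992 + 1 = 1230.
p and q are the roots of t² − 1230t + 378221 = 0.
Discriminant: 1230² − 4·378221 = 1512900 − 1512884 = 16; √16 = 4.
q = (1230 − 4)/2 = 613, p = (1230 + 4)/2 = 617.
Check: 613 · 617 = 378221.

613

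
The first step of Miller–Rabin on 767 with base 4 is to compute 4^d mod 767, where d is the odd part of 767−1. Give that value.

556

767 − 1 = 766 = 2^1 · 383, so d = 383.
4^1 ≡ 4 (mod 767)
4^2 ≡ 4^2 = 16 ≡ 16 (mod 767)
4^4 ≡ 16^2 = 256 ≡ 256 (mod 767)
4^8 ≡ 256^2 = 65536 ≡ 341 (mod 767)
4^16 ≡ 341^2 = 116281 ≡ 464 (mod 767)
4^32 ≡ 464^2 = 215296 ≡ 536 (mod 767)
4^64 ≡ 536^2 = 287296 ≡ 438 (mod 767)
4^128 ≡ 438^2 = 191844 ≡ 94 (mod 767)
4^256 ≡ 94^2 = 8836 ≡ 399 (mod 767)
383 = 256 + 64 + 32 + 16 + 8 + 4 + 2 + 1 in binary powers of 2.
So 4^383 ≡ 399 · 438 · 536 · 464 · 341 · 256 · 16 · 4 ≡ 556 (mod 767).
Squaring chain: 556; never reaches −1, so base 4 is a Miller–Rabin witness that 767 is composite.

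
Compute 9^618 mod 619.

9^1 ≡ 9 (mod 619)
9^2 ≡ 9^2 = 81 ≡ 81 (mod 619)
9^4 ≡ 81^2 = 6561 ≡ 371 (mod 619)
9^8 ≡ 371^2 = 137641 ≡ 223 (mod 619)
9^16 ≡ 223^2 = 49729 ≡ 209 (mod 619)
9^32 ≡ 209^2 = 43681 ≡ 351 (mod 619)
9^64 ≡ 351^2 = 123201 ≡ 20 (mod 619)
9^128 ≡ 20^2 = 400 ≡ 400 (mod 619)
9^256 ≡ 400^2 = 160000 ≡ 298 (mod 619)
9^512 ≡ 298^2 = 88804 ≡ 287 (mod 619)
618 = 512 + 64 + 32 + 8 + 2 in binary powers of 2.
So 9^618 ≡ 287 · 20 · 351 · 223 · 81 ≡ 1 (mod 619).
Since the result is 1, base 9 gives no evidence that 619 is composite.

1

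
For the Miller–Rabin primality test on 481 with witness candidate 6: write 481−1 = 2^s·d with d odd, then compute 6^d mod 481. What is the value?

216

481 − 1 = 480 = 2^5 · 15, so d = 15.
6^1 ≡ 6 (mod 481)
6^2 ≡ 6^2 = 36 ≡ 36 (mod 481)
6^4 ≡ 36^2 = 1296 ≡ 334 (mod 481)
6^8 ≡ 334^2 = 111556 ≡ 445 (mod 481)
15 = 8 + 4 + 2 + 1 in binary powers of 2.
So 6^15 ≡ 445 · 334 · 36 · 6 ≡ 216 (mod 481).
Squaring chain: 216 → 480 → 1 → 1 → 1; reaches −1, so base 6 does not prove 481 composite.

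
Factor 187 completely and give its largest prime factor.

17

187 = 11 · 17
17 is prime.
So 187 = 11 · 17; the largest prime factor is 17.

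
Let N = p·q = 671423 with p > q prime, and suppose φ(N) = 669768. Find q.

709

φ(n) = (p−1)(q−1) = n − (p+q) + 1, so p + q = 671423 − 669768 + 1 = 1656.
p and q are the roots of t² − 1656t + 671423 = 0.
Discriminant: 1656² − 4·671423 = 2742336 − 2685692 = 56644; √56644 = 238.
q = (1656 − 238)/2 = 709, p = (1656 + 238)/2 = 947.
Check: 709 · 947 = 671423.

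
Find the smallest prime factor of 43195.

43195 is odd.
Digit sum 22, not divisible by 3.
Ends in 5: divisible by 5.

5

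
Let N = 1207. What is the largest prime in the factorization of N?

71

1207 = 17 · 71
71 is prime.
So 1207 = 17 · 71; the largest prime factor is 71.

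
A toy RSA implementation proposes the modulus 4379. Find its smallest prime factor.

29

4379 is odd.
Digit sum 23, not divisible by 3.
Ends in 9: not divisible by 5.
7: 4379 = 7·625 + 4
11: 4379 = 11·398 + 1
13: 4379 = 13·336 + 11
17: 4379 = 17·257 + 10
19: 4379 = 19·230 + 9
23: 4379 = 23·190 + 9
29: 4379 = 29·151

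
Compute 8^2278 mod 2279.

8^1 ≡ 8 (mod 2279)
8^2 ≡ 8^2 = 64 ≡ 64 (mod 2279)
8^4 ≡ 64^2 = 4096 ≡ 1817 (mod 2279)
8^8 ≡ 1817^2 = 3301489 ≡ 1497 (mod 2279)
8^16 ≡ 1497^2 = 2241009 ≡ 752 (mod 2279)
8^32 ≡ 752^2 = 565504 ≡ 312 (mod 2279)
8^64 ≡ 312^2 = 97344 ≡ 1626 (mod 2279)
8^128 ≡ 1626^2 = 2643876 ≡ 236 (mod 2279)
8^256 ≡ 236^2 = 55696 ≡ 1000 (mod 2279)
8^512 ≡ 1000^2 = 1000000 ≡ 1798 (mod 2279)
8^1024 ≡ 1798^2 = 3232804 ≡ 1182 (mod 2279)
8^2048 ≡ 1182^2 = 1397124 ≡ 97 (mod 2279)
2278 = 2048 + 128 + 64 + 32 + 4 + 2 in binary powers of 2.
So 8^2278 ≡ 97 · 236 · 1626 · 312 · 1817 · 64 ≡ 520 (mod 2279).
Since 520 ≠ 1, base 8 is a Fermat witness: 2279 is composite.

520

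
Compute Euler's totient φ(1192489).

1155840

Factor: 1192489 = 61 · 113 · 173.
φ(1192489) = (61−1) · (113−1) · (173−1) = 60 · 112 · 172 = 1155840.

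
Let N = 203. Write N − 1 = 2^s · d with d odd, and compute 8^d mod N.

203 − 1 = 202 = 2^1 · 101, so d = 101.
8^1 ≡ 8 (mod 203)
8^2 ≡ 8^2 = 64 ≡ 64 (mod 203)
8^4 ≡ 64^2 = 4096 ≡ 36 (mod 203)
8^8 ≡ 36^2 = 1296 ≡ 78 (mod 203)
8^16 ≡ 78^2 = 6084 ≡ 197 (mod 203)
8^32 ≡ 197^2 = 38809 ≡ 36 (mod 203)
8^64 ≡ 36^2 = 1296 ≡ 78 (mod 203)
101 = 64 + 32 + 4 + 1 in binary powers of 2.
So 8^101 ≡ 78 · 36 · 36 · 8 ≡ 155 (mod 203).
Squaring chain: 155; never reaches −1, so base 8 is a Miller–Rabin witness that 203 is composite.

155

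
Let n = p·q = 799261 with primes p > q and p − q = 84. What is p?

937

Since p = q + 84, we have 799261 = q(q + 84), so q² + 84q − 799261 = 0.
Discriminant: 84² + 4·799261 = 7056 + 3197044 = 3204100; √3204100 = 1790.
q = (−84 + 1790)/2 = 853, and p = q + 84 = 937.
Check: 853 · 937 = 799261.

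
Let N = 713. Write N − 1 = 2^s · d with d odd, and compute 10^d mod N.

713 − 1 = 712 = 2^3 · 89, so d = 89.
10^1 ≡ 10 (mod 713)
10^2 ≡ 10^2 = 100 ≡ 100 (mod 713)
10^4 ≡ 100^2 = 10000 ≡ 18 (mod 713)
10^8 ≡ 18^2 = 324 ≡ 324 (mod 713)
10^16 ≡ 324^2 = 104976 ≡ 165 (mod 713)
10^32 ≡ 165^2 = 27225 ≡ 131 (mod 713)
10^64 ≡ 131^2 = 17161 ≡ 49 (mod 713)
89 = 64 + 16 + 8 + 1 in binary powers of 2.
So 10^89 ≡ 49 · 165 · 324 · 10 ≡ 493 (mod 713).
Squaring chain: 493 → 629 → 639; never reaches −1, so base 10 is a Miller–Rabin witness that 713 is composite.

493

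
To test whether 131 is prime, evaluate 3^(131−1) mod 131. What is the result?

1

3^1 ≡ 3 (mod 131)
3^2 ≡ 3^2 = 9 ≡ 9 (mod 131)
3^4 ≡ 9^2 = 81 ≡ 81 (mod 131)
3^8 ≡ 81^2 = 6561 ≡ 11 (mod 131)
3^16 ≡ 11^2 = 121 ≡ 121 (mod 131)
3^32 ≡ 121^2 = 14641 ≡ 100 (mod 131)
3^64 ≡ 100^2 = 10000 ≡ 44 (mod 131)
3^128 ≡ 44^2 = 1936 ≡ 102 (mod 131)
130 = 128 + 2 in binary powers of 2.
So 3^130 ≡ 102 · 9 ≡ 1 (mod 131).
Since the result is 1, base 3 gives no evidence that 131 is composite.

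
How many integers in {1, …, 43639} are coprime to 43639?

40800

Factor: 43639 = 17^2 · 151.
φ(43639) = 17^1·(17−1) · (151−1) = 272 · 150 = 40800.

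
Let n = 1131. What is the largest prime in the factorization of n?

29

1131 = 3 · 377
377 = 13 · 29
29 is prime.
So 1131 = 3 · 13 · 29; the largest prime factor is 29.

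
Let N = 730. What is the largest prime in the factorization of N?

730 = 2 · 365
365 = 5 · 73
73 is prime.
So 730 = 2 · 5 · 73; the largest prime factor is 73.

73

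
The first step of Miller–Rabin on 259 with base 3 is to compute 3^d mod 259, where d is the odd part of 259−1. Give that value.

259 − 1 = 258 = 2^1 · 129, so d = 129.
3^1 ≡ 3 (mod 259)
3^2 ≡ 3^2 = 9 ≡ 9 (mod 259)
3^4 ≡ 9^2 = 81 ≡ 81 (mod 259)
3^8 ≡ 81^2 = 6561 ≡ 86 (mod 259)
3^16 ≡ 86^2 = 7396 ≡ 144 (mod 259)
3^32 ≡ 144^2 = 20736 ≡ 16 (mod 259)
3^64 ≡ 16^2 = 256 ≡ 256 (mod 259)
3^128 ≡ 256^2 = 65536 ≡ 9 (mod 259)
129 = 128 + 1 in binary powers of 2.
So 3^129 ≡ 9 · 3 ≡ 27 (mod 259).
Squaring chain: 27; never reaches −1, so base 3 is a Miller–Rabin witness that 259 is composite.

27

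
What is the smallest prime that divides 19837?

83

19837 is odd.
Digit sum 28, not divisible by 3.
Ends in 7: not divisible by 5.
7: 19837 = 7·2833 + 6
11: 19837 = 11·1803 + 4
13: 19837 = 13·1525 + 12
17: 19837 = 17·1166 + 15
19: 19837 = 19·1044 + 1
23: 19837 = 23·862 + 11
29: 19837 = 29·684 + 1
31: 19837 = 31·639 + 28
37: 19837 = 37·536 + 5
41: 19837 = 41·483 + 34
43: 19837 = 43·461 + 14
47: 19837 = 47·422 + 3
53: 19837 = 53·374 + 15
59: 19837 = 59·336 + 13
61: 19837 = 61·325 + 12
67: 19837 = 67·296 + 5
71: 19837 = 71·279 + 28
73: 19837 = 73·271 + 54
79: 19837 = 79·251 + 8
83: 19837 = 83·239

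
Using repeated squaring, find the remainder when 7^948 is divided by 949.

7^1 ≡ 7 (mod 949)
7^2 ≡ 7^2 = 49 ≡ 49 (mod 949)
7^4 ≡ 49^2 = 2401 ≡ 503 (mod 949)
7^8 ≡ 503^2 = 253009 ≡ 575 (mod 949)
7^16 ≡ 575^2 = 330625 ≡ 373 (mod 949)
7^32 ≡ 373^2 = 139129 ≡ 575 (mod 949)
7^64 ≡ 575^2 = 330625 ≡ 373 (mod 949)
7^128 ≡ 373^2 = 139129 ≡ 575 (mod 949)
7^256 ≡ 575^2 = 330625 ≡ 373 (mod 949)
7^512 ≡ 373^2 = 139129 ≡ 575 (mod 949)
948 = 512 + 256 + 128 + 32 + 16 + 4 in binary powers of 2.
So 7^948 ≡ 575 · 373 · 575 · 575 · 373 · 503 ≡ 729 (mod 949).
Since 729 ≠ 1, base 7 is a Fermat witness: 949 is composite.

729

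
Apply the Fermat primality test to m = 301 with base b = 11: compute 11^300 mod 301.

176

11^1 ≡ 11 (mod 301)
11^2 ≡ 11^2 = 121 ≡ 121 (mod 301)
11^4 ≡ 121^2 = 14641 ≡ 193 (mod 301)
11^8 ≡ 193^2 = 37249 ≡ 226 (mod 301)
11^16 ≡ 226^2 = 51076 ≡ 207 (mod 301)
11^32 ≡ 207^2 = 42849 ≡ 107 (mod 301)
11^64 ≡ 107^2 = 11449 ≡ 11 (mod 301)
11^128 ≡ 11^2 = 121 ≡ 121 (mod 301)
11^256 ≡ 121^2 = 14641 ≡ 193 (mod 301)
300 = 256 + 32 + 8 + 4 in binary powers of 2.
So 11^300 ≡ 193 · 107 · 226 · 193 ≡ 176 (mod 301).
Since 176 ≠ 1, base 11 is a Fermat witness: 301 is composite.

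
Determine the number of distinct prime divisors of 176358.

176358 = 2 · 88179
88179 = 3 · 29393
29393 = 7 · 4199
4199 = 13 · 323
323 = 17 · 19
176358 = 2 · 3 · 7 · 13 · 17 · 19, which has 6 distinct prime factors.

6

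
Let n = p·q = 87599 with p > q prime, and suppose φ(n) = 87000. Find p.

349

φ(n) = (p−1)(q−1) = n − (p+q) + 1, so p + q = 87599 − 87000 + 1 = 600.
p and q are the roots of t² − 600t + 87599 = 0.
Discriminant: 600² − 4·87599 = 360000 − 350396 = 9604; √9604 = 98.
q = (600 − 98)/2 = 251, p = (600 + 98)/2 = 349.
Check: 251 · 349 = 87599.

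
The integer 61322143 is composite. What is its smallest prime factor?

61322143 is odd.
Digit sum 22, not divisible by 3.
Ends in 3: not divisible by 5.
7: 61322143 = 7·8760306 + 1
11: 61322143 = 11·5574740 + 3
13: 61322143 = 13·4717087 + 12
17: 61322143 = 17·3607184 + 15
19: 61322143 = 19·3227481 + 4
23: 61322143 = 23·2666180 + 3
29: 61322143 = 29·2114556 + 19
31: 61322143 = 31·1978133 + 20
37: 61322143 = 37·1657355 + 8
41: 61322143 = 41·1495662 + 1
43: 61322143 = 43·1426096 + 15
47: 61322143 = 47·1304726 + 21
53: 61322143 = 53·1157021 + 30
59: 61322143 = 59·1039358 + 21
61: 61322143 = 61·1005281 + 2
67: 61322143 = 67·915255 + 58
71: 61322143 = 71·863692 + 11
73: 61322143 = 73·840029 + 26
79: 61322143 = 79·776229 + 52
83: 61322143 = 83·738821

83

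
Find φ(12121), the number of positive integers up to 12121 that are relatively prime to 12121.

Factor: 12121 = 17 · 23 · 31.
φ(12121) = (17−1) · (23−1) · (31−1) = 16 · 22 · 30 = 10560.

10560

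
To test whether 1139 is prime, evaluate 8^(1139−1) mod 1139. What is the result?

8^1 ≡ 8 (mod 1139)
8^2 ≡ 8^2 = 64 ≡ 64 (mod 1139)
8^4 ≡ 64^2 = 4096 ≡ 679 (mod 1139)
8^8 ≡ 679^2 = 461041 ≡ 885 (mod 1139)
8^16 ≡ 885^2 = 783225 ≡ 732 (mod 1139)
8^32 ≡ 732^2 = 535824 ≡ 494 (mod 1139)
8^64 ≡ 494^2 = 244036 ≡ 290 (mod 1139)
8^128 ≡ 290^2 = 84100 ≡ 953 (mod 1139)
8^256 ≡ 953^2 = 908209 ≡ 426 (mod 1139)
8^512 ≡ 426^2 = 181476 ≡ 375 (mod 1139)
8^1024 ≡ 375^2 = 140625 ≡ 528 (mod 1139)
1138 = 1024 + 64 + 32 + 16 + 2 in binary powers of 2.
So 8^1138 ≡ 528 · 290 · 494 · 732 · 64 ≡ 1067 (mod 1139).
Since 1067 ≠ 1, base 8 is a Fermat witness: 1139 is composite.

1067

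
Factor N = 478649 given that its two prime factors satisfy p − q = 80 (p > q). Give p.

Since p = q + 80, we have 478649 = q(q + 80), so q² + 80q − 478649 = 0.
Discriminant: 80² + 4·478649 = 6400 + 1914596 = 1920996; √1920996 = 1386.
q = (−80 + 1386)/2 = 653, and p = q + 80 = 733.
Check: 653 · 733 = 478649.

733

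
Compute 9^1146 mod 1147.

1062

9^1 ≡ 9 (mod 1147)
9^2 ≡ 9^2 = 81 ≡ 81 (mod 1147)
9^4 ≡ 81^2 = 6561 ≡ 826 (mod 1147)
9^8 ≡ 826^2 = 682276 ≡ 958 (mod 1147)
9^16 ≡ 958^2 = 917764 ≡ 164 (mod 1147)
9^32 ≡ 164^2 = 26896 ≡ 515 (mod 1147)
9^64 ≡ 515^2 = 265225 ≡ 268 (mod 1147)
9^128 ≡ 268^2 = 71824 ≡ 710 (mod 1147)
9^256 ≡ 710^2 = 504100 ≡ 567 (mod 1147)
9^512 ≡ 567^2 = 321489 ≡ 329 (mod 1147)
9^1024 ≡ 329^2 = 108241 ≡ 423 (mod 1147)
1146 = 1024 + 64 + 32 + 16 + 8 + 2 in binary powers of 2.
So 9^1146 ≡ 423 · 268 · 515 · 164 · 958 · 81 ≡ 1062 (mod 1147).
Since 1062 ≠ 1, base 9 is a Fermat witness: 1147 is composite.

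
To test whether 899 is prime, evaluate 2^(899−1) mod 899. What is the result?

845

2^1 ≡ 2 (mod 899)
2^2 ≡ 2^2 = 4 ≡ 4 (mod 899)
2^4 ≡ 4^2 = 16 ≡ 16 (mod 899)
2^8 ≡ 16^2 = 256 ≡ 256 (mod 899)
2^16 ≡ 256^2 = 65536 ≡ 808 (mod 899)
2^32 ≡ 808^2 = 652864 ≡ 190 (mod 899)
2^64 ≡ 190^2 = 36100 ≡ 140 (mod 899)
2^128 ≡ 140^2 = 19600 ≡ 721 (mod 899)
2^256 ≡ 721^2 = 519841 ≡ 219 (mod 899)
2^512 ≡ 219^2 = 47961 ≡ 314 (mod 899)
898 = 512 + 256 + 128 + 2 in binary powers of 2.
So 2^898 ≡ 314 · 219 · 721 · 4 ≡ 845 (mod 899).
Since 845 ≠ 1, base 2 is a Fermat witness: 899 is composite.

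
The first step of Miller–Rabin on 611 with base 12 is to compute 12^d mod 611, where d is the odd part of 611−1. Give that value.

168

611 − 1 = 610 = 2^1 · 305, so d = 305.
12^1 ≡ 12 (mod 611)
12^2 ≡ 12^2 = 144 ≡ 144 (mod 611)
12^4 ≡ 144^2 = 20736 ≡ 573 (mod 611)
12^8 ≡ 573^2 = 328329 ≡ 222 (mod 611)
12^16 ≡ 222^2 = 49284 ≡ 404 (mod 611)
12^32 ≡ 404^2 = 163216 ≡ 79 (mod 611)
12^64 ≡ 79^2 = 6241 ≡ 131 (mod 611)
12^128 ≡ 131^2 = 17161 ≡ 53 (mod 611)
12^256 ≡ 53^2 = 2809 ≡ 365 (mod 611)
305 = 256 + 32 + 16 + 1 in binary powers of 2.
So 12^305 ≡ 365 · 79 · 404 · 12 ≡ 168 (mod 611).
Squaring chain: 168; never reaches −1, so base 12 is a Miller–Rabin witness that 611 is composite.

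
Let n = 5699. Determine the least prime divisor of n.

41

5699 is odd.
Digit sum 29, not divisible by 3.
Ends in 9: not divisible by 5.
7: 5699 = 7·814 + 1
11: 5699 = 11·518 + 1
13: 5699 = 13·438 + 5
17: 5699 = 17·335 + 4
19: 5699 = 19·299 + 18
23: 5699 = 23·247 + 18
29: 5699 = 29·196 + 15
31: 5699 = 31·183 + 26
37: 5699 = 37·154 + 1
41: 5699 = 41·139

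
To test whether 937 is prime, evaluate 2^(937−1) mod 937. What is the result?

2^1 ≡ 2 (mod 937)
2^2 ≡ 2^2 = 4 ≡ 4 (mod 937)
2^4 ≡ 4^2 = 16 ≡ 16 (mod 937)
2^8 ≡ 16^2 = 256 ≡ 256 (mod 937)
2^16 ≡ 256^2 = 65536 ≡ 883 (mod 937)
2^32 ≡ 883^2 = 779689 ≡ 105 (mod 937)
2^64 ≡ 105^2 = 11025 ≡ 718 (mod 937)
2^128 ≡ 718^2 = 515524 ≡ 174 (mod 937)
2^256 ≡ 174^2 = 30276 ≡ 292 (mod 937)
2^512 ≡ 292^2 = 85264 ≡ 934 (mod 937)
936 = 512 + 256 + 128 + 32 + 8 in binary powers of 2.
So 2^936 ≡ 934 · 292 · 174 · 105 · 256 ≡ 1 (mod 937).
Since the result is 1, base 2 gives no evidence that 937 is composite.

1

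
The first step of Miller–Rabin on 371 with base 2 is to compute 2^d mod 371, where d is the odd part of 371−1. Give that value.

371 − 1 = 370 = 2^1 · 185, so d = 185.
2^1 ≡ 2 (mod 371)
2^2 ≡ 2^2 = 4 ≡ 4 (mod 371)
2^4 ≡ 4^2 = 16 ≡ 16 (mod 371)
2^8 ≡ 16^2 = 256 ≡ 256 (mod 371)
2^16 ≡ 256^2 = 65536 ≡ 240 (mod 371)
2^32 ≡ 240^2 = 57600 ≡ 95 (mod 371)
2^64 ≡ 95^2 = 9025 ≡ 121 (mod 371)
2^128 ≡ 121^2 = 14641 ≡ 172 (mod 371)
185 = 128 + 32 + 16 + 8 + 1 in binary powers of 2.
So 2^185 ≡ 172 · 95 · 240 · 256 · 2 ≡ 151 (mod 371).
Squaring chain: 151; never reaches −1, so base 2 is a Miller–Rabin witness that 371 is composite.

151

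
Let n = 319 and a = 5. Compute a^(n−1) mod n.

5^1 ≡ 5 (mod 319)
5^2 ≡ 5^2 = 25 ≡ 25 (mod 319)
5^4 ≡ 25^2 = 625 ≡ 306 (mod 319)
5^8 ≡ 306^2 = 93636 ≡ 169 (mod 319)
5^16 ≡ 169^2 = 28561 ≡ 170 (mod 319)
5^32 ≡ 170^2 = 28900 ≡ 190 (mod 319)
5^64 ≡ 190^2 = 36100 ≡ 53 (mod 319)
5^128 ≡ 53^2 = 2809 ≡ 257 (mod 319)
5^256 ≡ 257^2 = 66049 ≡ 16 (mod 319)
318 = 256 + 32 + 16 + 8 + 4 + 2 in binary powers of 2.
So 5^318 ≡ 16 · 190 · 170 · 169 · 306 · 25 ≡ 136 (mod 319).
Since 136 ≠ 1, base 5 is a Fermat witness: 319 is composite.

136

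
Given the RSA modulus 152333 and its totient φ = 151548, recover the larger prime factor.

φ(n) = (p−1)(q−1) = n − (p+q) + 1, so p + q = 152333 − 151548 + 1 = 786.
p and q are the roots of t² − 786t + 152333 = 0.
Discriminant: 786² − 4·152333 = 617796 − 609332 = 8464; √8464 = 92.
q = (786 − 92)/2 = 347, p = (786 + 92)/2 = 439.
Check: 347 · 439 = 152333.

439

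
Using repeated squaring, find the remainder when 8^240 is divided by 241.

1

8^1 ≡ 8 (mod 241)
8^2 ≡ 8^2 = 64 ≡ 64 (mod 241)
8^4 ≡ 64^2 = 4096 ≡ 240 (mod 241)
8^8 ≡ 240^2 = 57600 ≡ 1 (mod 241)
8^16 ≡ 1^2 = 1 ≡ 1 (mod 241)
8^32 ≡ 1^2 = 1 ≡ 1 (mod 241)
8^64 ≡ 1^2 = 1 ≡ 1 (mod 241)
8^128 ≡ 1^2 = 1 ≡ 1 (mod 241)
240 = 128 + 64 + 32 + 16 in binary powers of 2.
So 8^240 ≡ 1 · 1 · 1 · 1 ≡ 1 (mod 241).
Since the result is 1, base 8 gives no evidence that 241 is composite.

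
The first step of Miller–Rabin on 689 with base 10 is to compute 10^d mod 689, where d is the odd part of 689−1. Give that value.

689 − 1 = 688 = 2^4 · 43, so d = 43.
10^1 ≡ 10 (mod 689)
10^2 ≡ 10^2 = 100 ≡ 100 (mod 689)
10^4 ≡ 100^2 = 10000 ≡ 354 (mod 689)
10^8 ≡ 354^2 = 125316 ≡ 607 (mod 689)
10^16 ≡ 607^2 = 368449 ≡ 523 (mod 689)
10^32 ≡ 523^2 = 273529 ≡ 685 (mod 689)
43 = 32 + 8 + 2 + 1 in binary powers of 2.
So 10^43 ≡ 685 · 607 · 100 · 10 ≡ 36 (mod 689).
Squaring chain: 36 → 607 → 523 → 685; never reaches −1, so base 10 is a Miller–Rabin witness that 689 is composite.

36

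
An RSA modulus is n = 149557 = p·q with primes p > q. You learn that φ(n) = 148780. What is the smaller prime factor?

φ(n) = (p−1)(q−1) = n − (p+q) + 1, so p + q = 149557 − 148780 + 1 = 778.
p and q are the roots of t² − 778t + 149557 = 0.
Discriminant: 778² − 4·149557 = 605284 − 598228 = 7056; √7056 = 84.
q = (778 − 84)/2 = 347, p = (778 + 84)/2 = 431.
Check: 347 · 431 = 149557.

347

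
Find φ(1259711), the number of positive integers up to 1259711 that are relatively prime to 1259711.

1221120

Factor: 1259711 = 61 · 107 · 193.
φ(1259711) = (61−1) · (107−1) · (193−1) = 60 · 106 · 192 = 1221120.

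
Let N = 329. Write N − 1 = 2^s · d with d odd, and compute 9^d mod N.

329 − 1 = 328 = 2^3 · 41, so d = 41.
9^1 ≡ 9 (mod 329)
9^2 ≡ 9^2 = 81 ≡ 81 (mod 329)
9^4 ≡ 81^2 = 6561 ≡ 310 (mod 329)
9^8 ≡ 310^2 = 96100 ≡ 32 (mod 329)
9^16 ≡ 32^2 = 1024 ≡ 37 (mod 329)
9^32 ≡ 37^2 = 1369 ≡ 53 (mod 329)
41 = 32 + 8 + 1 in binary powers of 2.
So 9^41 ≡ 53 · 32 · 9 ≡ 130 (mod 329).
Squaring chain: 130 → 121 → 165; never reaches −1, so base 9 is a Miller–Rabin witness that 329 is composite.

130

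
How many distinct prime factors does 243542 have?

243542 = 2 · 121771
121771 = 13 · 9367
9367 = 17 · 551
551 = 19 · 29
243542 = 2 · 13 · 17 · 19 · 29, which has 5 distinct prime factors.

5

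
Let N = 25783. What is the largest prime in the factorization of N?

25783 = 19 · 1357
1357 = 23 · 59
59 is prime.
So 25783 = 19 · 23 · 59; the largest prime factor is 59.

59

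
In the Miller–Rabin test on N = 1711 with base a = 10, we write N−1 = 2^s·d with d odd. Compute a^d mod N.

1711 − 1 = 1710 = 2^1 · 855, so d = 855.
10^1 ≡ 10 (mod 1711)
10^2 ≡ 10^2 = 100 ≡ 100 (mod 1711)
10^4 ≡ 100^2 = 10000 ≡ 1445 (mod 1711)
10^8 ≡ 1445^2 = 2088025 ≡ 605 (mod 1711)
10^16 ≡ 605^2 = 366025 ≡ 1582 (mod 1711)
10^32 ≡ 1582^2 = 2502724 ≡ 1242 (mod 1711)
10^64 ≡ 1242^2 = 1542564 ≡ 953 (mod 1711)
10^128 ≡ 953^2 = 908209 ≡ 1379 (mod 1711)
10^256 ≡ 1379^2 = 1901641 ≡ 720 (mod 1711)
10^512 ≡ 720^2 = 518400 ≡ 1678 (mod 1711)
855 = 512 + 256 + 64 + 16 + 4 + 2 + 1 in binary powers of 2.
So 10^855 ≡ 1678 · 720 · 953 · 1582 · 1445 · 100 · 10 ≡ 396 (mod 1711).
Squaring chain: 396; never reaches −1, so base 10 is a Miller–Rabin witness that 1711 is composite.

396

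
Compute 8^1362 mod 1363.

573

8^1 ≡ 8 (mod 1363)
8^2 ≡ 8^2 = 64 ≡ 64 (mod 1363)
8^4 ≡ 64^2 = 4096 ≡ 7 (mod 1363)
8^8 ≡ 7^2 = 49 ≡ 49 (mod 1363)
8^16 ≡ 49^2 = 2401 ≡ 1038 (mod 1363)
8^32 ≡ 1038^2 = 1077444 ≡ 674 (mod 1363)
8^64 ≡ 674^2 = 454276 ≡ 397 (mod 1363)
8^128 ≡ 397^2 = 157609 ≡ 864 (mod 1363)
8^256 ≡ 864^2 = 746496 ≡ 935 (mod 1363)
8^512 ≡ 935^2 = 874225 ≡ 542 (mod 1363)
8^1024 ≡ 542^2 = 293764 ≡ 719 (mod 1363)
1362 = 1024 + 256 + 64 + 16 + 2 in binary powers of 2.
So 8^1362 ≡ 719 · 935 · 397 · 1038 · 64 ≡ 573 (mod 1363).
Since 573 ≠ 1, base 8 is a Fermat witness: 1363 is composite.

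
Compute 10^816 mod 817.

10^1 ≡ 10 (mod 817)
10^2 ≡ 10^2 = 100 ≡ 100 (mod 817)
10^4 ≡ 100^2 = 10000 ≡ 196 (mod 817)
10^8 ≡ 196^2 = 38416 ≡ 17 (mod 817)
10^16 ≡ 17^2 = 289 ≡ 289 (mod 817)
10^32 ≡ 289^2 = 83521 ≡ 187 (mod 817)
10^64 ≡ 187^2 = 34969 ≡ 655 (mod 817)
10^128 ≡ 655^2 = 429025 ≡ 100 (mod 817)
10^256 ≡ 100^2 = 10000 ≡ 196 (mod 817)
10^512 ≡ 196^2 = 38416 ≡ 17 (mod 817)
816 = 512 + 256 + 32 + 16 in binary powers of 2.
So 10^816 ≡ 17 · 196 · 187 · 289 ≡ 391 (mod 817).
Since 391 ≠ 1, base 10 is a Fermat witness: 817 is composite.

391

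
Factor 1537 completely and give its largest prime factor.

53

1537 = 29 · 53
53 is prime.
So 1537 = 29 · 53; the largest prime factor is 53.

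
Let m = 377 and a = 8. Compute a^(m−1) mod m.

8^1 ≡ 8 (mod 377)
8^2 ≡ 8^2 = 64 ≡ 64 (mod 377)
8^4 ≡ 64^2 = 4096 ≡ 326 (mod 377)
8^8 ≡ 326^2 = 106276 ≡ 339 (mod 377)
8^16 ≡ 339^2 = 114921 ≡ 313 (mod 377)
8^32 ≡ 313^2 = 97969 ≡ 326 (mod 377)
8^64 ≡ 326^2 = 106276 ≡ 339 (mod 377)
8^128 ≡ 339^2 = 114921 ≡ 313 (mod 377)
8^256 ≡ 313^2 = 97969 ≡ 326 (mod 377)
376 = 256 + 64 + 32 + 16 + 8 in binary powers of 2.
So 8^376 ≡ 326 · 339 · 326 · 313 · 339 ≡ 53 (mod 377).
Since 53 ≠ 1, base 8 is a Fermat witness: 377 is composite.

53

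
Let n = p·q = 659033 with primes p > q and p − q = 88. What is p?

857

Since p = q + 88, we have 659033 = q(q + 88), so q² + 88q − 659033 = 0.
Discriminant: 88² + 4·659033 = 7744 + 2636132 = 2643876; √2643876 = 1626.
q = (−88 + 1626)/2 = 769, and p = q + 88 = 857.
Check: 769 · 857 = 659033.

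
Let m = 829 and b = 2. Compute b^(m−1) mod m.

1

2^1 ≡ 2 (mod 829)
2^2 ≡ 2^2 = 4 ≡ 4 (mod 829)
2^4 ≡ 4^2 = 16 ≡ 16 (mod 829)
2^8 ≡ 16^2 = 256 ≡ 256 (mod 829)
2^16 ≡ 256^2 = 65536 ≡ 45 (mod 829)
2^32 ≡ 45^2 = 2025 ≡ 367 (mod 829)
2^64 ≡ 367^2 = 134689 ≡ 391 (mod 829)
2^128 ≡ 391^2 = 152881 ≡ 345 (mod 829)
2^256 ≡ 345^2 = 119025 ≡ 478 (mod 829)
2^512 ≡ 478^2 = 228484 ≡ 509 (mod 829)
828 = 512 + 256 + 32 + 16 + 8 + 4 in binary powers of 2.
So 2^828 ≡ 509 · 478 · 367 · 45 · 256 · 16 ≡ 1 (mod 829).
Since the result is 1, base 2 gives no evidence that 829 is composite.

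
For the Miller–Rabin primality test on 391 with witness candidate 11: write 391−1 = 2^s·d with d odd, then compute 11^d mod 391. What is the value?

107

391 − 1 = 390 = 2^1 · 195, so d = 195.
11^1 ≡ 11 (mod 391)
11^2 ≡ 11^2 = 121 ≡ 121 (mod 391)
11^4 ≡ 121^2 = 14641 ≡ 174 (mod 391)
11^8 ≡ 174^2 = 30276 ≡ 169 (mod 391)
11^16 ≡ 169^2 = 28561 ≡ 18 (mod 391)
11^32 ≡ 18^2 = 324 ≡ 324 (mod 391)
11^64 ≡ 324^2 = 104976 ≡ 188 (mod 391)
11^128 ≡ 188^2 = 35344 ≡ 154 (mod 391)
195 = 128 + 64 + 2 + 1 in binary powers of 2.
So 11^195 ≡ 154 · 188 · 121 · 11 ≡ 107 (mod 391).
Squaring chain: 107; never reaches −1, so base 11 is a Miller–Rabin witness that 391 is composite.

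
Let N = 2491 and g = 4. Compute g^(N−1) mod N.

4^1 ≡ 4 (mod 2491)
4^2 ≡ 4^2 = 16 ≡ 16 (mod 2491)
4^4 ≡ 16^2 = 256 ≡ 256 (mod 2491)
4^8 ≡ 256^2 = 65536 ≡ 770 (mod 2491)
4^16 ≡ 770^2 = 592900 ≡ 42 (mod 2491)
4^32 ≡ 42^2 = 1764 ≡ 1764 (mod 2491)
4^64 ≡ 1764^2 = 3111696 ≡ 437 (mod 2491)
4^128 ≡ 437^2 = 190969 ≡ 1653 (mod 2491)
4^256 ≡ 1653^2 = 2732409 ≡ 2273 (mod 2491)
4^512 ≡ 2273^2 = 5166529 ≡ 195 (mod 2491)
4^1024 ≡ 195^2 = 38025 ≡ 660 (mod 2491)
4^2048 ≡ 660^2 = 435600 ≡ 2166 (mod 2491)
2490 = 2048 + 256 + 128 + 32 + 16 + 8 + 2 in binary powers of 2.
So 4^2490 ≡ 2166 · 2273 · 1653 · 1764 · 42 · 770 · 16 ≡ 947 (mod 2491).
Since 947 ≠ 1, base 4 is a Fermat witness: 2491 is composite.

947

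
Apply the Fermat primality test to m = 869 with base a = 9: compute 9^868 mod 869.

190

9^1 ≡ 9 (mod 869)
9^2 ≡ 9^2 = 81 ≡ 81 (mod 869)
9^4 ≡ 81^2 = 6561 ≡ 478 (mod 869)
9^8 ≡ 478^2 = 228484 ≡ 806 (mod 869)
9^16 ≡ 806^2 = 649636 ≡ 493 (mod 869)
9^32 ≡ 493^2 = 243049 ≡ 598 (mod 869)
9^64 ≡ 598^2 = 357604 ≡ 445 (mod 869)
9^128 ≡ 445^2 = 198025 ≡ 762 (mod 869)
9^256 ≡ 762^2 = 580644 ≡ 152 (mod 869)
9^512 ≡ 152^2 = 23104 ≡ 510 (mod 869)
868 = 512 + 256 + 64 + 32 + 4 in binary powers of 2.
So 9^868 ≡ 510 · 152 · 445 · 598 · 478 ≡ 190 (mod 869).
Since 190 ≠ 1, base 9 is a Fermat witness: 869 is composite.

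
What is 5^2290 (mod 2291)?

111

5^1 ≡ 5 (mod 2291)
5^2 ≡ 5^2 = 25 ≡ 25 (mod 2291)
5^4 ≡ 25^2 = 625 ≡ 625 (mod 2291)
5^8 ≡ 625^2 = 390625 ≡ 1155 (mod 2291)
5^16 ≡ 1155^2 = 1334025 ≡ 663 (mod 2291)
5^32 ≡ 663^2 = 439569 ≡ 1988 (mod 2291)
5^64 ≡ 1988^2 = 3952144 ≡ 169 (mod 2291)
5^128 ≡ 169^2 = 28561 ≡ 1069 (mod 2291)
5^256 ≡ 1069^2 = 1142761 ≡ 1843 (mod 2291)
5^512 ≡ 1843^2 = 3396649 ≡ 1387 (mod 2291)
5^1024 ≡ 1387^2 = 1923769 ≡ 1620 (mod 2291)
5^2048 ≡ 1620^2 = 2624400 ≡ 1205 (mod 2291)
2290 = 2048 + 128 + 64 + 32 + 16 + 2 in binary powers of 2.
So 5^2290 ≡ 1205 · 1069 · 169 · 1988 · 663 · 25 ≡ 111 (mod 2291).
Since 111 ≠ 1, base 5 is a Fermat witness: 2291 is composite.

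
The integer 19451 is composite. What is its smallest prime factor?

53

19451 is odd.
Digit sum 20, not divisible by 3.
Ends in 1: not divisible by 5.
7: 19451 = 7·2778 + 5
11: 19451 = 11·1768 + 3
13: 19451 = 13·1496 + 3
17: 19451 = 17·1144 + 3
19: 19451 = 19·1023 + 14
23: 19451 = 23·845 + 16
29: 19451 = 29·670 + 21
31: 19451 = 31·627 + 14
37: 19451 = 37·525 + 26
41: 19451 = 41·474 + 17
43: 19451 = 43·452 + 15
47: 19451 = 47·413 + 40
53: 19451 = 53·367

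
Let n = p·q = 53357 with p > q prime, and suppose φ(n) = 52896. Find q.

φ(n) = (p−1)(q−1) = n − (p+q) + 1, so p + q = 53357 − 52896 + 1 = 462.
p and q are the roots of t² − 462t + 53357 = 0.
Discriminant: 462² − 4·53357 = 213444 − 213428 = 16; √16 = 4.
q = (462 − 4)/2 = 229, p = (462 + 4)/2 = 233.
Check: 229 · 233 = 53357.

229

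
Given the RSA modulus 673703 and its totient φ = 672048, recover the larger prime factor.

937

φ(n) = (p−1)(q−1) = n − (p+q) + 1, so p + q = 673703 − 672048 + 1 = 1656.
p and q are the roots of t² − 1656t + 673703 = 0.
Discriminant: 1656² − 4·673703 = 2742336 − 2694812 = 47524; √47524 = 218.
q = (1656 − 218)/2 = 719, p = (1656 + 218)/2 = 937.
Check: 719 · 937 = 673703.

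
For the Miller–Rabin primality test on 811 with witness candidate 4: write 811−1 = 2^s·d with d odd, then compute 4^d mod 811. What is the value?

1

811 − 1 = 810 = 2^1 · 405, so d = 405.
4^1 ≡ 4 (mod 811)
4^2 ≡ 4^2 = 16 ≡ 16 (mod 811)
4^4 ≡ 16^2 = 256 ≡ 256 (mod 811)
4^8 ≡ 256^2 = 65536 ≡ 656 (mod 811)
4^16 ≡ 656^2 = 430336 ≡ 506 (mod 811)
4^32 ≡ 506^2 = 256036 ≡ 571 (mod 811)
4^64 ≡ 571^2 = 326041 ≡ 19 (mod 811)
4^128 ≡ 19^2 = 361 ≡ 361 (mod 811)
4^256 ≡ 361^2 = 130321 ≡ 561 (mod 811)
405 = 256 + 128 + 16 + 4 + 1 in binary powers of 2.
So 4^405 ≡ 561 · 361 · 506 · 256 · 4 ≡ 1 (mod 811).
Since 4^d ≡ 1 (mod 811), base 4 does not prove 811 composite.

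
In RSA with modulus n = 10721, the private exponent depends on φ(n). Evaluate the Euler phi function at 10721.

Factor: 10721 = 71 · 151.
φ(10721) = (71−1) · (151−1) = 70 · 150 = 10500.

10500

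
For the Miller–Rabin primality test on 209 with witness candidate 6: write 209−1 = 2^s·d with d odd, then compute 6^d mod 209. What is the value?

209 − 1 = 208 = 2^4 · 13, so d = 13.
6^1 ≡ 6 (mod 209)
6^2 ≡ 6^2 = 36 ≡ 36 (mod 209)
6^4 ≡ 36^2 = 1296 ≡ 42 (mod 209)
6^8 ≡ 42^2 = 1764 ≡ 92 (mod 209)
13 = 8 + 4 + 1 in binary powers of 2.
So 6^13 ≡ 92 · 42 · 6 ≡ 194 (mod 209).
Squaring chain: 194 → 16 → 47 → 119; never reaches −1, so base 6 is a Miller–Rabin witness that 209 is composite.

194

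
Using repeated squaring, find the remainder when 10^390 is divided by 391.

349

10^1 ≡ 10 (mod 391)
10^2 ≡ 10^2 = 100 ≡ 100 (mod 391)
10^4 ≡ 100^2 = 10000 ≡ 225 (mod 391)
10^8 ≡ 225^2 = 50625 ≡ 186 (mod 391)
10^16 ≡ 186^2 = 34596 ≡ 188 (mod 391)
10^32 ≡ 188^2 = 35344 ≡ 154 (mod 391)
10^64 ≡ 154^2 = 23716 ≡ 256 (mod 391)
10^128 ≡ 256^2 = 65536 ≡ 239 (mod 391)
10^256 ≡ 239^2 = 57121 ≡ 35 (mod 391)
390 = 256 + 128 + 4 + 2 in binary powers of 2.
So 10^390 ≡ 35 · 239 · 225 · 100 ≡ 349 (mod 391).
Since 349 ≠ 1, base 10 is a Fermat witness: 391 is composite.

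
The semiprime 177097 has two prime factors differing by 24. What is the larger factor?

433

Since p = q + 24, we have 177097 = q(q + 24), so q² + 24q − 177097 = 0.
Discriminant: 24² + 4·177097 = 576 + 708388 = 708964; √708964 = 842.
q = (−24 + 842)/2 = 409, and p = q + 24 = 433.
Check: 409 · 433 = 177097.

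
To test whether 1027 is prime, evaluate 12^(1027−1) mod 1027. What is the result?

12^1 ≡ 12 (mod 1027)
12^2 ≡ 12^2 = 144 ≡ 144 (mod 1027)
12^4 ≡ 144^2 = 20736 ≡ 196 (mod 1027)
12^8 ≡ 196^2 = 38416 ≡ 417 (mod 1027)
12^16 ≡ 417^2 = 173889 ≡ 326 (mod 1027)
12^32 ≡ 326^2 = 106276 ≡ 495 (mod 1027)
12^64 ≡ 495^2 = 245025 ≡ 599 (mod 1027)
12^128 ≡ 599^2 = 358801 ≡ 378 (mod 1027)
12^256 ≡ 378^2 = 142884 ≡ 131 (mod 1027)
12^512 ≡ 131^2 = 17161 ≡ 729 (mod 1027)
12^1024 ≡ 729^2 = 531441 ≡ 482 (mod 1027)
1026 = 1024 + 2 in binary powers of 2.
So 12^1026 ≡ 482 · 144 ≡ 599 (mod 1027).
Since 599 ≠ 1, base 12 is a Fermat witness: 1027 is composite.

599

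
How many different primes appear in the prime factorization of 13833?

13833 = 3^2 · 1537
1537 = 29 · 53
13833 = 3^2 · 29 · 53, which has 3 distinct prime factors.

3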